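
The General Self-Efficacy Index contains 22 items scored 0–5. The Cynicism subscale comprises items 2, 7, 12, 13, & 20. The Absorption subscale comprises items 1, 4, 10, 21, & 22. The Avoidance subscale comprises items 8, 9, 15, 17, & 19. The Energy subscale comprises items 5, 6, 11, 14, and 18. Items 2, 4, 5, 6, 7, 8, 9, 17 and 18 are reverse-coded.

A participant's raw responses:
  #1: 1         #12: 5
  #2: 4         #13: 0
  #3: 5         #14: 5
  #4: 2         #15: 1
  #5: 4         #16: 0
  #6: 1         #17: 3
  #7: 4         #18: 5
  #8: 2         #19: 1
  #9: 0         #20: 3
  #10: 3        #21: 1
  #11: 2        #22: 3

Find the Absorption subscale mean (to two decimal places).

2.20

Absorption items: 1, 4, 10, 21, 22.
Of these, item 4 is reverse-coded; on a 0–5 scale, reversed = 5 − raw.
  item 1: 1
  item 4: 5 − 2 = 3
  item 10: 3
  item 21: 1
  item 22: 3
Sum = 1 + 3 + 3 + 1 + 3 = 11
Mean = 11 / 5 = 2.20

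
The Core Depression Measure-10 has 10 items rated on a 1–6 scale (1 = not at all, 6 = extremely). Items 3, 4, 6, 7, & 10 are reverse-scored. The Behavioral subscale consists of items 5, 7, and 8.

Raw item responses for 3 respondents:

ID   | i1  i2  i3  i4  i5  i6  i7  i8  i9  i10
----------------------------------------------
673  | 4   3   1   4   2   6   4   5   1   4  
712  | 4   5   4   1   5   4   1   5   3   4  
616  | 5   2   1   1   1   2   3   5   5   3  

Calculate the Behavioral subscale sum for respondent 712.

16

Respondent 712 raw: 4, 5, 4, 1, 5, 4, 1, 5, 3, 4.
Behavioral items: 5, 7, 8.
Reverse-coded (on a 1–6 scale, reversed = 7 − raw):
  item 5: 5
  item 7: 7 − 1 = 6
  item 8: 5
Sum = 5 + 6 + 5 = 16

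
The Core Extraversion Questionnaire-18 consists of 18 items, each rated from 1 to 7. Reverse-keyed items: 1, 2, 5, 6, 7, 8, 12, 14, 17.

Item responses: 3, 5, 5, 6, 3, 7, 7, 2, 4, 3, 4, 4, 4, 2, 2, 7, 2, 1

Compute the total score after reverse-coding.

Reverse-coded items (reverse-coded value = 8 − response):
  item 1: 8 − 3 = 5
  item 2: 8 − 5 = 3
  item 5: 8 − 3 = 5
  item 6: 8 − 7 = 1
  item 7: 8 − 7 = 1
  item 8: 8 − 2 = 6
  item 12: 8 − 4 = 4
  item 14: 8 − 2 = 6
  item 17: 8 − 2 = 6
After reverse-coding: 5, 3, 5, 6, 5, 1, 1, 6, 4, 3, 4, 4, 4, 6, 2, 7, 6, 1
Total = 5 + 3 + 5 + 6 + 5 + 1 + 1 + 6 + 4 + 3 + 4 + 4 + 4 + 6 + 2 + 7 + 6 + 1 = 73

73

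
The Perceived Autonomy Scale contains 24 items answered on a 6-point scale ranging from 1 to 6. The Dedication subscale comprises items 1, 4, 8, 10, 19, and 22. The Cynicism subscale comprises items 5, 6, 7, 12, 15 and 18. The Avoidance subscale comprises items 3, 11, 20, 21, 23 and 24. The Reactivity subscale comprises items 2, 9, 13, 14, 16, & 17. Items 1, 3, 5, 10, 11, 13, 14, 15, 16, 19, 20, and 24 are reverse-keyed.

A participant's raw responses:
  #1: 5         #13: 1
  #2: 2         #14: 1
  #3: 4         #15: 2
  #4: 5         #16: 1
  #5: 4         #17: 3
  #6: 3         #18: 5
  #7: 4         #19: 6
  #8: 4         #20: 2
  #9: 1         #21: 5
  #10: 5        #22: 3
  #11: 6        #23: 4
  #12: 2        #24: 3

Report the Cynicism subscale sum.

22

Cynicism items: 5, 6, 7, 12, 15, 18.
Of these, items 5 & 15 are reverse-keyed; reverse-coded value = 7 − response.
  item 5: 7 − 4 = 3
  item 6: 3
  item 7: 4
  item 12: 2
  item 15: 7 − 2 = 5
  item 18: 5
Sum = 3 + 3 + 4 + 2 + 5 + 5 = 22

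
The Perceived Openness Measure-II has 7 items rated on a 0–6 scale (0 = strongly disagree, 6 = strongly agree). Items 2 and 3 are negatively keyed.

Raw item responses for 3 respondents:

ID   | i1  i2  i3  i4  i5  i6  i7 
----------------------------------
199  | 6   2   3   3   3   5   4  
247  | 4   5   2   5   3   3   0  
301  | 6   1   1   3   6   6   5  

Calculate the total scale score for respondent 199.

Respondent 199 raw: 6, 2, 3, 3, 3, 5, 4.
Reverse-coded (on a 0–6 scale, reversed = 6 − raw):
  item 1: 6
  item 2: 6 − 2 = 4
  item 3: 6 − 3 = 3
  item 4: 3
  item 5: 3
  item 6: 5
  item 7: 4
Sum = 6 + 4 + 3 + 3 + 3 + 5 + 4 = 28

28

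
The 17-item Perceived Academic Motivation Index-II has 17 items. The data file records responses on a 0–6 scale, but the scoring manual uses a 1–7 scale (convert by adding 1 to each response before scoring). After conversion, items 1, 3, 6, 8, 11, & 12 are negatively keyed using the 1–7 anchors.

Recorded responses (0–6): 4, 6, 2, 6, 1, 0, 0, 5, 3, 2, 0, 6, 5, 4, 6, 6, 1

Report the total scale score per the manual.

76

Convert to 1–7: 5, 7, 3, 7, 2, 1, 1, 6, 4, 3, 1, 7, 6, 5, 7, 7, 2
Reverse-coded (reverse-coded value = 8 − response):
  item 1: 8 − 5 = 3
  item 3: 8 − 3 = 5
  item 6: 8 − 1 = 7
  item 8: 8 − 6 = 2
  item 11: 8 − 1 = 7
  item 12: 8 − 7 = 1
Scored: 3, 7, 5, 7, 2, 7, 1, 2, 4, 3, 7, 1, 6, 5, 7, 7, 2
Total = 76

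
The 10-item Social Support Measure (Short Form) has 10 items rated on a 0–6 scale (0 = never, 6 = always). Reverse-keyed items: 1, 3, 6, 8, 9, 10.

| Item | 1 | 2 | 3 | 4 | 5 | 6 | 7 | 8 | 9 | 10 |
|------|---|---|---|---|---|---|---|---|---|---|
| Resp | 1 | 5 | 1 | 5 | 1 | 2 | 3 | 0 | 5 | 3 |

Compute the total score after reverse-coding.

38

Raw sum = 26. Reverse-keyed items: 1, 3, 6, 8, 9, 10; their raw sum = 12.
Each reversal replaces raw with 6 − raw, changing the total by 6 − 2·raw per item.
Total = 26 + 6·6 − 2·12 = 26 + 36 − 24 = 38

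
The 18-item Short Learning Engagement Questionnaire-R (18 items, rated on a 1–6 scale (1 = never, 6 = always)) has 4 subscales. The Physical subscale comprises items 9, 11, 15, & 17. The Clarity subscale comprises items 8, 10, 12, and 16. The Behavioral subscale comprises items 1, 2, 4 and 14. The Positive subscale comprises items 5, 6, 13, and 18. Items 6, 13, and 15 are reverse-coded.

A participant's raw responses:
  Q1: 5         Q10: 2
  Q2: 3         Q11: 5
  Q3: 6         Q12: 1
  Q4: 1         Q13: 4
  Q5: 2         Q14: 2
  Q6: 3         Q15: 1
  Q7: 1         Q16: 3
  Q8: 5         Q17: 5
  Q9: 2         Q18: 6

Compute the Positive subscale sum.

Positive items: 5, 6, 13, 18.
Of these, items 6 and 13 are reverse-coded; reversed = (1+6) − raw = 7 − raw.
  item 5: 2
  item 6: 7 − 3 = 4
  item 13: 7 − 4 = 3
  item 18: 6
Sum = 2 + 4 + 3 + 6 = 15

15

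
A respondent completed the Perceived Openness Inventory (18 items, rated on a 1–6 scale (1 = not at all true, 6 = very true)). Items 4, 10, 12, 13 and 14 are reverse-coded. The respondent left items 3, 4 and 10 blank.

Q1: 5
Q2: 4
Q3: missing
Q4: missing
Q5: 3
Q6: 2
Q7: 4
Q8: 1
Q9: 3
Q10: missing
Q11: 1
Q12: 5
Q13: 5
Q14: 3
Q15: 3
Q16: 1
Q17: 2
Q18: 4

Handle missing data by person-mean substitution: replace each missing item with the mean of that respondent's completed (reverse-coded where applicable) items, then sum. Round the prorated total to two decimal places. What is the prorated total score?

49.20

Reverse-coded (reversed = (1+6) − raw = 7 − raw):
  item 12: 7 − 5 = 2
  item 13: 7 − 5 = 2
  item 14: 7 − 3 = 4
Completed scored items (15 of 18): 5, 4, 3, 2, 4, 1, 3, 1, 2, 2, 4, 3, 1, 2, 4; sum = 41.
Person mean = 41 / 15 ≈ 2.7333
Prorated total = (41 / 15) × 18 = 49.20 (to 2 dp)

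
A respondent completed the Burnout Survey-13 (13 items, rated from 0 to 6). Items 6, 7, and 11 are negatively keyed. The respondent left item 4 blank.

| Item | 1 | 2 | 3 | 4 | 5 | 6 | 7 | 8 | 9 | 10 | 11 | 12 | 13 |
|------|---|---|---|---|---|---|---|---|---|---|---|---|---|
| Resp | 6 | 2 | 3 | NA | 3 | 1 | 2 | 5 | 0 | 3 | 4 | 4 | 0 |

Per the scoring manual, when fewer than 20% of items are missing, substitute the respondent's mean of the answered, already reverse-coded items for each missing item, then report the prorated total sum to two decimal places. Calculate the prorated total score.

40.08

Reverse-coded (reverse-coded value = 6 − response):
  item 6: 6 − 1 = 5
  item 7: 6 − 2 = 4
  item 11: 6 − 4 = 2
Completed scored items (12 of 13): 6, 2, 3, 3, 5, 4, 5, 0, 3, 2, 4, 0; sum = 37.
Person mean = 37 / 12 ≈ 3.0833
Prorated total = (37 / 12) × 13 = 40.08 (to 2 dp)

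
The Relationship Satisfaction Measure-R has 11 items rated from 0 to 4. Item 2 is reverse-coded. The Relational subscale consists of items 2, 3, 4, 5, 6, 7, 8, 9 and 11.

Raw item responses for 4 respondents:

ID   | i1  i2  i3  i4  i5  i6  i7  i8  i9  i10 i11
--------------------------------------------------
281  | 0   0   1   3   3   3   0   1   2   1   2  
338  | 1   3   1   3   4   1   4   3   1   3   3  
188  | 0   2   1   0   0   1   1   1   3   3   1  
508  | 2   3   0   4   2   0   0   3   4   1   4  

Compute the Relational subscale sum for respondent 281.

19

Respondent 281 raw: 0, 0, 1, 3, 3, 3, 0, 1, 2, 1, 2.
Relational items: 2, 3, 4, 5, 6, 7, 8, 9, 11.
Reverse-coded (on a 0–4 scale, reversed = 4 − raw):
  item 2: 4 − 0 = 4
  item 3: 1
  item 4: 3
  item 5: 3
  item 6: 3
  item 7: 0
  item 8: 1
  item 9: 2
  item 11: 2
Sum = 4 + 1 + 3 + 3 + 3 + 0 + 1 + 2 + 2 = 19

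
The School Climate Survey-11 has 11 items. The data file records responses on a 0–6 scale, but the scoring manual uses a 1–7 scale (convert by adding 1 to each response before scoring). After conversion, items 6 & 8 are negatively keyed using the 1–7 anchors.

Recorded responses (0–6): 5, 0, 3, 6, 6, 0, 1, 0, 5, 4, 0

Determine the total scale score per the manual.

53

Convert to 1–7: 6, 1, 4, 7, 7, 1, 2, 1, 6, 5, 1
Reverse-coded (reverse-coded value = 8 − response):
  item 6: 8 − 1 = 7
  item 8: 8 − 1 = 7
Scored: 6, 1, 4, 7, 7, 7, 2, 7, 6, 5, 1
Total = 53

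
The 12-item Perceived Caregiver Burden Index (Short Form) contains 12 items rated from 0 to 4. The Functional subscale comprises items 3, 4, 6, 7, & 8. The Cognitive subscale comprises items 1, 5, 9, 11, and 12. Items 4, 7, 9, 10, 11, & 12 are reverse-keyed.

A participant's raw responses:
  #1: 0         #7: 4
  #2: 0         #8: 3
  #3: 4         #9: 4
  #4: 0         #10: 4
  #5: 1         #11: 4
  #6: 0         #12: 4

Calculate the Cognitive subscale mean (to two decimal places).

0.20

Cognitive items: 1, 5, 9, 11, 12.
Of these, items 9, 11 and 12 are reverse-keyed; reverse-coded value = 4 − response.
  item 1: 0
  item 5: 1
  item 9: 4 − 4 = 0
  item 11: 4 − 4 = 0
  item 12: 4 − 4 = 0
Sum = 0 + 1 + 0 + 0 + 0 = 1
Mean = 1 / 5 = 0.20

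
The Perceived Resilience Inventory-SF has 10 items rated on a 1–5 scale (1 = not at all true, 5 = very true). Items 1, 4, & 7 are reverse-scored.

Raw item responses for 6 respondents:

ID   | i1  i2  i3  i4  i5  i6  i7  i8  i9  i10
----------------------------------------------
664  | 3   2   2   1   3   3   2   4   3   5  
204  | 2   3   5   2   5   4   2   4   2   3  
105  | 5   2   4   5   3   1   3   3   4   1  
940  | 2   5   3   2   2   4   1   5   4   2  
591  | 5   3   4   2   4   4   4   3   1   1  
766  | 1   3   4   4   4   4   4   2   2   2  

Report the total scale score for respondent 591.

Respondent 591 raw: 5, 3, 4, 2, 4, 4, 4, 3, 1, 1.
Reverse-coded (reversed = (1+5) − raw = 6 − raw):
  item 1: 6 − 5 = 1
  item 2: 3
  item 3: 4
  item 4: 6 − 2 = 4
  item 5: 4
  item 6: 4
  item 7: 6 − 4 = 2
  item 8: 3
  item 9: 1
  item 10: 1
Sum = 1 + 3 + 4 + 4 + 4 + 4 + 2 + 3 + 1 + 1 = 27

27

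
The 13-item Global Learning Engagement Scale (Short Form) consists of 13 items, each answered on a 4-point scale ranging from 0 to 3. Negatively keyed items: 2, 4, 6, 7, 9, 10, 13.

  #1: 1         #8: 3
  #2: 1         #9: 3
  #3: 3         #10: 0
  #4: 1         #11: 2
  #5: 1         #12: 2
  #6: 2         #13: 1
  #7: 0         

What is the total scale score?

25

Raw sum = 20. Negatively keyed items: 2, 4, 6, 7, 9, 10, 13; their raw sum = 8.
Each reversal replaces raw with 3 − raw, changing the total by 3 − 2·raw per item.
Total = 20 + 7·3 − 2·8 = 20 + 21 − 16 = 25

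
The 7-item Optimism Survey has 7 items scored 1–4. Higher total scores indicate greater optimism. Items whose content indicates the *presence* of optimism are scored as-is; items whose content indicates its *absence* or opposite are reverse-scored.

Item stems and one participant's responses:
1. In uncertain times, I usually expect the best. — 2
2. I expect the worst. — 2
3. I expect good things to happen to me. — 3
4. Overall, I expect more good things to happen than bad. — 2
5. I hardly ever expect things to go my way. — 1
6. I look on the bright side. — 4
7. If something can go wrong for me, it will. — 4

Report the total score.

Items 2, 5, 7 describe the absence/opposite of optimism → reverse-score.
on a 1–4 scale, reversed = 5 − raw.
  item 1: 2
  item 2: 5 − 2 = 3
  item 3: 3
  item 4: 2
  item 5: 5 − 1 = 4
  item 6: 4
  item 7: 5 − 4 = 1
Total = 2 + 3 + 3 + 2 + 4 + 4 + 1 = 19

19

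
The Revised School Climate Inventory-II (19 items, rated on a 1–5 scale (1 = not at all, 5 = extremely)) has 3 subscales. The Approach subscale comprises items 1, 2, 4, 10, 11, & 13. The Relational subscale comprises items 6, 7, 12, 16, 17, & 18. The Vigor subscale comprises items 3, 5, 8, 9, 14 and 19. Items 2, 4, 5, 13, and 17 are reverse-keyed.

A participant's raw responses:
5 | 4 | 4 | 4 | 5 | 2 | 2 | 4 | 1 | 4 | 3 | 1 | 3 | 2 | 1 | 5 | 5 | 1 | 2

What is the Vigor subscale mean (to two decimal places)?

Vigor items: 3, 5, 8, 9, 14, 19.
Of these, item 5 is reverse-keyed; reverse-coded value = 6 − response.
  item 3: 4
  item 5: 6 − 5 = 1
  item 8: 4
  item 9: 1
  item 14: 2
  item 19: 2
Sum = 4 + 1 + 4 + 1 + 2 + 2 = 14
Mean = 14 / 6 = 2.33

2.33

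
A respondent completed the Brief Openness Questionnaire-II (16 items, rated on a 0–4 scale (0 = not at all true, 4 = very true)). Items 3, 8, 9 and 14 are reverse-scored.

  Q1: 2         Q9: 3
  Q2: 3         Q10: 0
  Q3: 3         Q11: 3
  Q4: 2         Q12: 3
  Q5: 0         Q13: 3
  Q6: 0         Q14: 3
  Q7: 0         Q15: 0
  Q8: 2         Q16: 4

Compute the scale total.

Raw sum = 31. Reverse-scored items: 3, 8, 9, 14; their raw sum = 11.
Each reversal replaces raw with 4 − raw, changing the total by 4 − 2·raw per item.
Total = 31 + 4·4 − 2·11 = 31 + 16 − 22 = 25

25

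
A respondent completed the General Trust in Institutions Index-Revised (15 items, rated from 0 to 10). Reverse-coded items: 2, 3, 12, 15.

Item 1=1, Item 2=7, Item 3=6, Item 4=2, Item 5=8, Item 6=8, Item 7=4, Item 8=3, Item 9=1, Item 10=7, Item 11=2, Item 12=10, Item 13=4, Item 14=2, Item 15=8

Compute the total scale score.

51

Apply reverse scoring (on a 0–10 scale, reversed = 10 − raw):
  item 2: 10 − 7 = 3
  item 3: 10 − 6 = 4
  item 12: 10 − 10 = 0
  item 15: 10 − 8 = 2
After reverse-coding: 1, 3, 4, 2, 8, 8, 4, 3, 1, 7, 2, 0, 4, 2, 2
Total = 1 + 3 + 4 + 2 + 8 + 8 + 4 + 3 + 1 + 7 + 2 + 0 + 4 + 2 + 2 = 51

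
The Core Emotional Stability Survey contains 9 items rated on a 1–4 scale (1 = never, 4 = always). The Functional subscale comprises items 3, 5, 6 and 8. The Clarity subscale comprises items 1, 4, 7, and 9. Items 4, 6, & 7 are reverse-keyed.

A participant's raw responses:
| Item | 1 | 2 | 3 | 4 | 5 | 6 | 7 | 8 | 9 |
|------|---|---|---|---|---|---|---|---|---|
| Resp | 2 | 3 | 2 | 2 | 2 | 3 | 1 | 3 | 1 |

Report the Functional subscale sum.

Functional items: 3, 5, 6, 8.
Of these, item 6 is reverse-keyed; reverse-coded value = 5 − response.
  item 3: 2
  item 5: 2
  item 6: 5 − 3 = 2
  item 8: 3
Sum = 2 + 2 + 2 + 3 = 9

9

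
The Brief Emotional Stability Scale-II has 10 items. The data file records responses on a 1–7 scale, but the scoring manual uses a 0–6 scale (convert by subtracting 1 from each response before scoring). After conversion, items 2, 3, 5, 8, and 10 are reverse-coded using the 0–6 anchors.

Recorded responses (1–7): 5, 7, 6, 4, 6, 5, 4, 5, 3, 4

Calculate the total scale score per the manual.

23

Convert to 0–6: 4, 6, 5, 3, 5, 4, 3, 4, 2, 3
Reverse-coded (reverse-coded value = 6 − response):
  item 2: 6 − 6 = 0
  item 3: 6 − 5 = 1
  item 5: 6 − 5 = 1
  item 8: 6 − 4 = 2
  item 10: 6 − 3 = 3
Scored: 4, 0, 1, 3, 1, 4, 3, 2, 2, 3
Total = 23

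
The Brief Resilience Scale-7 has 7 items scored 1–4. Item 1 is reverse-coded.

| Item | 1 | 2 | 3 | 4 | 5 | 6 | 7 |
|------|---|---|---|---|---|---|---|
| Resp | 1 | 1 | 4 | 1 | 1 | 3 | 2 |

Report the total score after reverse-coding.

Raw sum = 13. Reverse-coded items: 1; their raw sum = 1.
Each reversal replaces raw with 5 − raw, changing the total by 5 − 2·raw per item.
Total = 13 + 1·5 − 2·1 = 13 + 5 − 2 = 16

16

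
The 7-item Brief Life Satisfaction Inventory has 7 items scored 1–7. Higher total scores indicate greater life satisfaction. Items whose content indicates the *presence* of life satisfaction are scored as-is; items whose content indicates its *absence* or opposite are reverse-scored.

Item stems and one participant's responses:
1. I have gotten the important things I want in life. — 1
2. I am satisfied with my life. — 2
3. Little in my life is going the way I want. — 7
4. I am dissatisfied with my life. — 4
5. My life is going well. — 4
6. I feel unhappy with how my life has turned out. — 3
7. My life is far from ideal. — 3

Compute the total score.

22

Items 3, 4, 6, 7 describe the absence/opposite of life satisfaction → reverse-score.
reverse-coded value = 8 − response.
  item 1: 1
  item 2: 2
  item 3: 8 − 7 = 1
  item 4: 8 − 4 = 4
  item 5: 4
  item 6: 8 − 3 = 5
  item 7: 8 − 3 = 5
Total = 1 + 2 + 1 + 4 + 4 + 5 + 5 = 22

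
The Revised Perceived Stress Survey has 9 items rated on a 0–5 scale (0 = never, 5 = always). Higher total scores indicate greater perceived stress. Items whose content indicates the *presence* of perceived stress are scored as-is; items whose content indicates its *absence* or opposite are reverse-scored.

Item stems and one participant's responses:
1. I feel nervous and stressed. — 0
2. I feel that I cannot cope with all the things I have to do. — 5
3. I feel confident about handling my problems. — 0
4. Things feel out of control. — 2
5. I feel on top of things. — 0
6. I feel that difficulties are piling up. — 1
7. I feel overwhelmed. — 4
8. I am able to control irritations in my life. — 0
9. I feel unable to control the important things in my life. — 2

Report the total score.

Items 3, 5, 8 describe the absence/opposite of perceived stress → reverse-score.
reversed = (0+5) − raw = 5 − raw.
  item 1: 0
  item 2: 5
  item 3: 5 − 0 = 5
  item 4: 2
  item 5: 5 − 0 = 5
  item 6: 1
  item 7: 4
  item 8: 5 − 0 = 5
  item 9: 2
Total = 0 + 5 + 5 + 2 + 5 + 1 + 4 + 5 + 2 = 29

29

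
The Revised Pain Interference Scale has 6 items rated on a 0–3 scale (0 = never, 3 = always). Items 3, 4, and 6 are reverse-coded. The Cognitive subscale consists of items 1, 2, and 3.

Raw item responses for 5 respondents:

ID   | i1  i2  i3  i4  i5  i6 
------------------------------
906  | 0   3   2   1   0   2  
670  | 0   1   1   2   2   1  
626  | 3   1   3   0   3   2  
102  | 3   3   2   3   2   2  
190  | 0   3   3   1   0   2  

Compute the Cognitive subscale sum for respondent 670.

3

Respondent 670 raw: 0, 1, 1, 2, 2, 1.
Cognitive items: 1, 2, 3.
Reverse-coded (reverse-coded value = 3 − response):
  item 1: 0
  item 2: 1
  item 3: 3 − 1 = 2
Sum = 0 + 1 + 2 = 3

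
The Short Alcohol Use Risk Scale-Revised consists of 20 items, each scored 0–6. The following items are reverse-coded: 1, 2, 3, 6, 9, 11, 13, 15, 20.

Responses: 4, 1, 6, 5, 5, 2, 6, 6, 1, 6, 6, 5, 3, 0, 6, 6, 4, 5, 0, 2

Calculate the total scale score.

71

Reverse-coded items (reversed = (0+6) − raw = 6 − raw):
  item 1: 6 − 4 = 2
  item 2: 6 − 1 = 5
  item 3: 6 − 6 = 0
  item 6: 6 − 2 = 4
  item 9: 6 − 1 = 5
  item 11: 6 − 6 = 0
  item 13: 6 − 3 = 3
  item 15: 6 − 6 = 0
  item 20: 6 − 2 = 4
Scored responses: 2, 5, 0, 5, 5, 4, 6, 6, 5, 6, 0, 5, 3, 0, 0, 6, 4, 5, 0, 4
Total = 2 + 5 + 0 + 5 + 5 + 4 + 6 + 6 + 5 + 6 + 0 + 5 + 3 + 0 + 0 + 6 + 4 + 5 + 0 + 4 = 71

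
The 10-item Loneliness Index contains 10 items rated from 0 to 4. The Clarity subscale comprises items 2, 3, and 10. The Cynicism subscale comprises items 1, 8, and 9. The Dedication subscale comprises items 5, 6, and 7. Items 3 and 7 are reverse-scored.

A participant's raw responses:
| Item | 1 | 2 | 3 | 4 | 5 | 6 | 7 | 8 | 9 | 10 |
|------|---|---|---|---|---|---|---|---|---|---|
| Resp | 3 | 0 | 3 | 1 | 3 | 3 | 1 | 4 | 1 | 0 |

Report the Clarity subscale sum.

1

Clarity items: 2, 3, 10.
Of these, item 3 is reverse-scored; reverse-coded value = 4 − response.
  item 2: 0
  item 3: 4 − 3 = 1
  item 10: 0
Sum = 0 + 1 + 0 = 1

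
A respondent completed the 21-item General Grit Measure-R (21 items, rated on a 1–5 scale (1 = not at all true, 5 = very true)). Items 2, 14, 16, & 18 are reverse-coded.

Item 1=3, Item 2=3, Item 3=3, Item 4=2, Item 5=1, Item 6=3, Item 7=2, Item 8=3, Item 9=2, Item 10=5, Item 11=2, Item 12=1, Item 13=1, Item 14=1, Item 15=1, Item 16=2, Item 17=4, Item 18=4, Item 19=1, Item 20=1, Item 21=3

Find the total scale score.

52

Reversing items 2, 14, 16, and 18 with 6 − raw:
Total = 3 + (6−3) + 3 + 2 + 1 + 3 + 2 + 3 + 2 + 5 + 2 + 1 + 1 + (6−1) + 1 + (6−2) + 4 + (6−4) + 1 + 1 + 3
      = 3 + 3 + 3 + 2 + 1 + 3 + 2 + 3 + 2 + 5 + 2 + 1 + 1 + 5 + 1 + 4 + 4 + 2 + 1 + 1 + 3 = 52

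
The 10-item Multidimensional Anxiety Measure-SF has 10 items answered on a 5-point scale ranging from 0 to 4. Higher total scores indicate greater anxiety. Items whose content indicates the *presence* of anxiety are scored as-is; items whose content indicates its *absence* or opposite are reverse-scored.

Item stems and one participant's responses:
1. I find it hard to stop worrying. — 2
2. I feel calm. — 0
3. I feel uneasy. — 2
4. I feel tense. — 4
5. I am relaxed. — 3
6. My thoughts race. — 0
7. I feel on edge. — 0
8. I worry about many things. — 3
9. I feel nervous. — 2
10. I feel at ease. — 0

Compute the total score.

Items 2, 5, 10 describe the absence/opposite of anxiety → reverse-score.
reverse-coded value = 4 − response.
  item 1: 2
  item 2: 4 − 0 = 4
  item 3: 2
  item 4: 4
  item 5: 4 − 3 = 1
  item 6: 0
  item 7: 0
  item 8: 3
  item 9: 2
  item 10: 4 − 0 = 4
Total = 2 + 4 + 2 + 4 + 1 + 0 + 0 + 3 + 2 + 4 = 22

22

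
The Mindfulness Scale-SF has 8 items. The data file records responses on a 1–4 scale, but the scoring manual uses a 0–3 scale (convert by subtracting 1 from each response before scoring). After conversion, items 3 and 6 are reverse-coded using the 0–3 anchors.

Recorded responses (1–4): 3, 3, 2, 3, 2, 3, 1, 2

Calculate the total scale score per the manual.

11

Convert to 0–3: 2, 2, 1, 2, 1, 2, 0, 1
Reverse-coded (on a 0–3 scale, reversed = 3 − raw):
  item 3: 3 − 1 = 2
  item 6: 3 − 2 = 1
Scored: 2, 2, 2, 2, 1, 1, 0, 1
Total = 11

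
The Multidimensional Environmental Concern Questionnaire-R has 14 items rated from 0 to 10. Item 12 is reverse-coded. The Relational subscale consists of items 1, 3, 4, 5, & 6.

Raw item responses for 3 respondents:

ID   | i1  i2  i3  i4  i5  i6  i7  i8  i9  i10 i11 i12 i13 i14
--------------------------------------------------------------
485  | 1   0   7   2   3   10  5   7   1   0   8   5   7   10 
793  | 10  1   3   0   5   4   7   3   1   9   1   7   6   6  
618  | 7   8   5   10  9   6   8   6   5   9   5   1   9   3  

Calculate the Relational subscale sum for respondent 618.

Respondent 618 raw: 7, 8, 5, 10, 9, 6, 8, 6, 5, 9, 5, 1, 9, 3.
Relational items: 1, 3, 4, 5, 6.
Reverse-coded (reversed = (0+10) − raw = 10 − raw):
  item 1: 7
  item 3: 5
  item 4: 10
  item 5: 9
  item 6: 6
Sum = 7 + 5 + 10 + 9 + 6 = 37

37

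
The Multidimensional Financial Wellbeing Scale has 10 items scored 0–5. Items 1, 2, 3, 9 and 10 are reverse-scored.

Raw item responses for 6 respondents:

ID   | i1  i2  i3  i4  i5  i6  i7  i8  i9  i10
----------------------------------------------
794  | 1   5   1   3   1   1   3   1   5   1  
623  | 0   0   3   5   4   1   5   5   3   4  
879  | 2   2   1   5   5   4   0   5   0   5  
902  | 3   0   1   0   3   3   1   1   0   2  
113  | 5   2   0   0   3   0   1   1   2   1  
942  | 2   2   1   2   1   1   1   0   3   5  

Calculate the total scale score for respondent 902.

Respondent 902 raw: 3, 0, 1, 0, 3, 3, 1, 1, 0, 2.
Reverse-coded (reverse-coded value = 5 − response):
  item 1: 5 − 3 = 2
  item 2: 5 − 0 = 5
  item 3: 5 − 1 = 4
  item 4: 0
  item 5: 3
  item 6: 3
  item 7: 1
  item 8: 1
  item 9: 5 − 0 = 5
  item 10: 5 − 2 = 3
Sum = 2 + 5 + 4 + 0 + 3 + 3 + 1 + 1 + 5 + 3 = 27

27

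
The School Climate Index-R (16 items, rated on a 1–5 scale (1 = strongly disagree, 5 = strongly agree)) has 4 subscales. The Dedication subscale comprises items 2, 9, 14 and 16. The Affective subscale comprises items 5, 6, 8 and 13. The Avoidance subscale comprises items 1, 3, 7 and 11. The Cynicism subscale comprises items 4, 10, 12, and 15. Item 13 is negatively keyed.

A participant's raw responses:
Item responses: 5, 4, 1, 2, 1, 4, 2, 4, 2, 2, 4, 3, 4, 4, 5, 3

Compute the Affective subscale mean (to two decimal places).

Affective items: 5, 6, 8, 13.
Of these, item 13 is negatively keyed; reversed = (1+5) − raw = 6 − raw.
  item 5: 1
  item 6: 4
  item 8: 4
  item 13: 6 − 4 = 2
Sum = 1 + 4 + 4 + 2 = 11
Mean = 11 / 4 = 2.75

2.75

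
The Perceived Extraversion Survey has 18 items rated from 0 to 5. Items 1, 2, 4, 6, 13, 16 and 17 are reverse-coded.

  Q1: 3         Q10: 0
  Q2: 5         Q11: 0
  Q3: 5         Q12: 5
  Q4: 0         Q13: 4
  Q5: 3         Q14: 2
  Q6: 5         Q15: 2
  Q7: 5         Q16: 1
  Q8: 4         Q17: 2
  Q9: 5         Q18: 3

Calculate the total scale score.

49

Reversing items 1, 2, 4, 6, 13, 16 and 17 with 5 − raw:
Total = (5−3) + (5−5) + 5 + (5−0) + 3 + (5−5) + 5 + 4 + 5 + 0 + 0 + 5 + (5−4) + 2 + 2 + (5−1) + (5−2) + 3
      = 2 + 0 + 5 + 5 + 3 + 0 + 5 + 4 + 5 + 0 + 0 + 5 + 1 + 2 + 2 + 4 + 3 + 3 = 49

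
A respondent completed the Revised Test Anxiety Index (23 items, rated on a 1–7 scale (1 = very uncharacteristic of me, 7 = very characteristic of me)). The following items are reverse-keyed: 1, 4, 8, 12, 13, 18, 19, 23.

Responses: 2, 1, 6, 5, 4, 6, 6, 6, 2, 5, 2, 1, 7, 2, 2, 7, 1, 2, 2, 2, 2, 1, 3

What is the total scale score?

85

Reversing items 1, 4, 8, 12, 13, 18, 19, & 23 with 8 − raw:
Total = (8−2) + 1 + 6 + (8−5) + 4 + 6 + 6 + (8−6) + 2 + 5 + 2 + (8−1) + (8−7) + 2 + 2 + 7 + 1 + (8−2) + (8−2) + 2 + 2 + 1 + (8−3)
      = 6 + 1 + 6 + 3 + 4 + 6 + 6 + 2 + 2 + 5 + 2 + 7 + 1 + 2 + 2 + 7 + 1 + 6 + 6 + 2 + 2 + 1 + 5 = 85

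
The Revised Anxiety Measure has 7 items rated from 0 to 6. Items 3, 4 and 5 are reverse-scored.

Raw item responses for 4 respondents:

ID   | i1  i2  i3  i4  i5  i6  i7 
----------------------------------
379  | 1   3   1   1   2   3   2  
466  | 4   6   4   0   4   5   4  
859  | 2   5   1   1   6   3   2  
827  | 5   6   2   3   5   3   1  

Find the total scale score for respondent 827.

23

Respondent 827 raw: 5, 6, 2, 3, 5, 3, 1.
Reverse-coded (on a 0–6 scale, reversed = 6 − raw):
  item 1: 5
  item 2: 6
  item 3: 6 − 2 = 4
  item 4: 6 − 3 = 3
  item 5: 6 − 5 = 1
  item 6: 3
  item 7: 1
Sum = 5 + 6 + 4 + 3 + 1 + 3 + 1 = 23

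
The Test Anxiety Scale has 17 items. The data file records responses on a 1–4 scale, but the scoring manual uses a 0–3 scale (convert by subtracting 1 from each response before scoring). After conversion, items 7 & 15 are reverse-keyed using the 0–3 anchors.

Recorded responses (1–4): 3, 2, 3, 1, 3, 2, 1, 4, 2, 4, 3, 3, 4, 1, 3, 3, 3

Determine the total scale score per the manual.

Convert to 0–3: 2, 1, 2, 0, 2, 1, 0, 3, 1, 3, 2, 2, 3, 0, 2, 2, 2
Reverse-coded (on a 0–3 scale, reversed = 3 − raw):
  item 7: 3 − 0 = 3
  item 15: 3 − 2 = 1
Scored: 2, 1, 2, 0, 2, 1, 3, 3, 1, 3, 2, 2, 3, 0, 1, 2, 2
Total = 30

30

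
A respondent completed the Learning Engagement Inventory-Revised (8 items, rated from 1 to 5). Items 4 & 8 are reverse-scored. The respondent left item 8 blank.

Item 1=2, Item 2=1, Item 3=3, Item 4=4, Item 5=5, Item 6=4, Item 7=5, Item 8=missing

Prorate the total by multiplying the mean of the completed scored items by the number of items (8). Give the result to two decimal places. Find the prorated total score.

Reverse-coded (on a 1–5 scale, reversed = 6 − raw):
  item 4: 6 − 4 = 2
Completed scored items (7 of 8): 2, 1, 3, 2, 5, 4, 5; sum = 22.
Person mean = 22 / 7 ≈ 3.1429
Prorated total = (22 / 7) × 8 = 25.14 (to 2 dp)

25.14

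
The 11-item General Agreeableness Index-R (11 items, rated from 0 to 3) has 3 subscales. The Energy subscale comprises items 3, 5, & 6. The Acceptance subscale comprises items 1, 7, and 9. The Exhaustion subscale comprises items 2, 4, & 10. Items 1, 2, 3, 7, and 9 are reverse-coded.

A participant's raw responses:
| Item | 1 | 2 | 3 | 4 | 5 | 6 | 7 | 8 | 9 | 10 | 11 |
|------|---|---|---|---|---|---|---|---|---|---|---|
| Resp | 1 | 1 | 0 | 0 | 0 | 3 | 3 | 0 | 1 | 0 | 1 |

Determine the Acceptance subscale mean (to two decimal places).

1.33

Acceptance items: 1, 7, 9.
Of these, items 1, 7, and 9 are reverse-coded; reversed = (0+3) − raw = 3 − raw.
  item 1: 3 − 1 = 2
  item 7: 3 − 3 = 0
  item 9: 3 − 1 = 2
Sum = 2 + 0 + 2 = 4
Mean = 4 / 3 = 1.33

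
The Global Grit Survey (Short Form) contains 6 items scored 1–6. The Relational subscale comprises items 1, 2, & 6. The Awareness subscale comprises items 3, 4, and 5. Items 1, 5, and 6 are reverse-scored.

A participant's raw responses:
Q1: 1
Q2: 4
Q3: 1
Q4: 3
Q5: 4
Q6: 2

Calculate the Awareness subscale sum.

7

Awareness items: 3, 4, 5.
Of these, item 5 is reverse-scored; on a 1–6 scale, reversed = 7 − raw.
  item 3: 1
  item 4: 3
  item 5: 7 − 4 = 3
Sum = 1 + 3 + 3 = 7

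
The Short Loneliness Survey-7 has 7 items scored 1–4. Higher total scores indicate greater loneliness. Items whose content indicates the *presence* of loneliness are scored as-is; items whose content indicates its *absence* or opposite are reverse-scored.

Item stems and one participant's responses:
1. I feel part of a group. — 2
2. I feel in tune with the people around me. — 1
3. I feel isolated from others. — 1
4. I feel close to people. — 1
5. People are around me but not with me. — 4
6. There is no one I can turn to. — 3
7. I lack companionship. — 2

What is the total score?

21

Items 1, 2, 4 describe the absence/opposite of loneliness → reverse-score.
on a 1–4 scale, reversed = 5 − raw.
  item 1: 5 − 2 = 3
  item 2: 5 − 1 = 4
  item 3: 1
  item 4: 5 − 1 = 4
  item 5: 4
  item 6: 3
  item 7: 2
Total = 3 + 4 + 1 + 4 + 4 + 3 + 2 = 21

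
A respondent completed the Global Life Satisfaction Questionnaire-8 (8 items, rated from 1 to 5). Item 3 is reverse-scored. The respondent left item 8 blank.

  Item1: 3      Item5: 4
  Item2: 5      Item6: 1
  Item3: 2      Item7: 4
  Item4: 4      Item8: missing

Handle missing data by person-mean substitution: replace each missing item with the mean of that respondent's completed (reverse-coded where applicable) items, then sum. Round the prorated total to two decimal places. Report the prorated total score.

28.57

Reverse-coded (on a 1–5 scale, reversed = 6 − raw):
  item 3: 6 − 2 = 4
Completed scored items (7 of 8): 3, 5, 4, 4, 4, 1, 4; sum = 25.
Person mean = 25 / 7 ≈ 3.5714
Prorated total = (25 / 7) × 8 = 28.57 (to 2 dp)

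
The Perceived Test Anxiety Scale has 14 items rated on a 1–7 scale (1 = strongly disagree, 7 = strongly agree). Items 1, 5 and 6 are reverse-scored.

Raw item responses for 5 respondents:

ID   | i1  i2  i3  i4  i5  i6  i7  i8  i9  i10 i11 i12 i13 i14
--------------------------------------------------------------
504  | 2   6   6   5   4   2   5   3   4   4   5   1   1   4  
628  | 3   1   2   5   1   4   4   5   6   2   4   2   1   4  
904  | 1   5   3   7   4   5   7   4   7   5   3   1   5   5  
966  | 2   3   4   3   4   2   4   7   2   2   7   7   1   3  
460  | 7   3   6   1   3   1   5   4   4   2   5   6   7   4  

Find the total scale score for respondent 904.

66

Respondent 904 raw: 1, 5, 3, 7, 4, 5, 7, 4, 7, 5, 3, 1, 5, 5.
Reverse-coded (reversed = (1+7) − raw = 8 − raw):
  item 1: 8 − 1 = 7
  item 2: 5
  item 3: 3
  item 4: 7
  item 5: 8 − 4 = 4
  item 6: 8 − 5 = 3
  item 7: 7
  item 8: 4
  item 9: 7
  item 10: 5
  item 11: 3
  item 12: 1
  item 13: 5
  item 14: 5
Sum = 7 + 5 + 3 + 7 + 4 + 3 + 7 + 4 + 7 + 5 + 3 + 1 + 5 + 5 = 66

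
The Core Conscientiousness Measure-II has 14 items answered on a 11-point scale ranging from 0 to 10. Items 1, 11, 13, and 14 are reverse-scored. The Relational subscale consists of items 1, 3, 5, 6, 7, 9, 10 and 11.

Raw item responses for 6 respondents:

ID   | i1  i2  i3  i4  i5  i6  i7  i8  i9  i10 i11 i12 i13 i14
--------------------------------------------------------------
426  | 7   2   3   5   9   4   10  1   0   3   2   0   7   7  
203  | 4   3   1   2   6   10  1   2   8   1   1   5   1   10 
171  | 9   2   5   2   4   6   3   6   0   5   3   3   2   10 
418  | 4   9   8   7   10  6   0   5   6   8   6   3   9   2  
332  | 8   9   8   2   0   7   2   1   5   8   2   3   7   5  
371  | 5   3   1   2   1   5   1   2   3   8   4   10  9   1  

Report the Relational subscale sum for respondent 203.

42

Respondent 203 raw: 4, 3, 1, 2, 6, 10, 1, 2, 8, 1, 1, 5, 1, 10.
Relational items: 1, 3, 5, 6, 7, 9, 10, 11.
Reverse-coded (reversed = (0+10) − raw = 10 − raw):
  item 1: 10 − 4 = 6
  item 3: 1
  item 5: 6
  item 6: 10
  item 7: 1
  item 9: 8
  item 10: 1
  item 11: 10 − 1 = 9
Sum = 6 + 1 + 6 + 10 + 1 + 8 + 1 + 9 = 42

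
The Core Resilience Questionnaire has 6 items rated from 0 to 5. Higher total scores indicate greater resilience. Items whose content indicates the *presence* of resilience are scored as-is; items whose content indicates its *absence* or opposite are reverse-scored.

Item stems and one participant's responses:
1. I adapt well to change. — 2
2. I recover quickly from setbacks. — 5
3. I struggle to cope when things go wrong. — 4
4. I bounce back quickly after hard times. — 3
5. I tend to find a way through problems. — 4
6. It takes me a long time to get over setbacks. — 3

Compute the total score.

17

Items 3, 6 describe the absence/opposite of resilience → reverse-score.
reverse-coded value = 5 − response.
  item 1: 2
  item 2: 5
  item 3: 5 − 4 = 1
  item 4: 3
  item 5: 4
  item 6: 5 − 3 = 2
Total = 2 + 5 + 1 + 3 + 4 + 2 = 17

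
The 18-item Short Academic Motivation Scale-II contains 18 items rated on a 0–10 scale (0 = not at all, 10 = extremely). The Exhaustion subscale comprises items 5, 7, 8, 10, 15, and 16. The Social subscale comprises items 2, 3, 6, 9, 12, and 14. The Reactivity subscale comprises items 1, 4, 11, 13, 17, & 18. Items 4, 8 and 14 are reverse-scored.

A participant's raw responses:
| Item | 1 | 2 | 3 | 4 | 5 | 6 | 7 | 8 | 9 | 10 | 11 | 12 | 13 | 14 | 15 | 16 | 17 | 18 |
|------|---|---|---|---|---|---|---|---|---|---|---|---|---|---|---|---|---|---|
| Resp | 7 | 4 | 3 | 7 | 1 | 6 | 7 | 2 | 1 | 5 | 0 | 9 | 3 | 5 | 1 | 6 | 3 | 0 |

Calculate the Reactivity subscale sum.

Reactivity items: 1, 4, 11, 13, 17, 18.
Of these, item 4 is reverse-scored; reversed = (0+10) − raw = 10 − raw.
  item 1: 7
  item 4: 10 − 7 = 3
  item 11: 0
  item 13: 3
  item 17: 3
  item 18: 0
Sum = 7 + 3 + 0 + 3 + 3 + 0 = 16

16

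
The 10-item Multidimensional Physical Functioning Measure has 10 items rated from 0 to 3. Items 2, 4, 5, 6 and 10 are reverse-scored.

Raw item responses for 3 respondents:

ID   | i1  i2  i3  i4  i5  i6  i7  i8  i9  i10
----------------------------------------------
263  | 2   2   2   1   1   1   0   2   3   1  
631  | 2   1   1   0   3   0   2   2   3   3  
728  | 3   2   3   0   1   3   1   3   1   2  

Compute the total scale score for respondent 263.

Respondent 263 raw: 2, 2, 2, 1, 1, 1, 0, 2, 3, 1.
Reverse-coded (reversed = (0+3) − raw = 3 − raw):
  item 1: 2
  item 2: 3 − 2 = 1
  item 3: 2
  item 4: 3 − 1 = 2
  item 5: 3 − 1 = 2
  item 6: 3 − 1 = 2
  item 7: 0
  item 8: 2
  item 9: 3
  item 10: 3 − 1 = 2
Sum = 2 + 1 + 2 + 2 + 2 + 2 + 0 + 2 + 3 + 2 = 18

18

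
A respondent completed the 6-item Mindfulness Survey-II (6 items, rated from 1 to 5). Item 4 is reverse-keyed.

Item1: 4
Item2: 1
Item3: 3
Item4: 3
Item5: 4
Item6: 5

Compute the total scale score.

Reverse-coded items (reverse-coded value = 6 − response):
  item 4: 6 − 3 = 3
Scored responses: 4, 1, 3, 3, 4, 5
Total = 4 + 1 + 3 + 3 + 4 + 5 = 20

20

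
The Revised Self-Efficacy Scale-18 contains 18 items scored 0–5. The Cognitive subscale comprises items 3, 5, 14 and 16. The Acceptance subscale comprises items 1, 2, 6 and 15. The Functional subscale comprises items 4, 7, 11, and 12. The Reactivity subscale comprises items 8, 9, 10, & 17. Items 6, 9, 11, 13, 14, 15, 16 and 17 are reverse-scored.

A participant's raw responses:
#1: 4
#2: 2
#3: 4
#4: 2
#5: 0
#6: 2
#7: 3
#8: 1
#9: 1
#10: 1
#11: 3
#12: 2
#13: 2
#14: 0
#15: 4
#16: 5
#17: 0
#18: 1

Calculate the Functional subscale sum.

9

Functional items: 4, 7, 11, 12.
Of these, item 11 is reverse-scored; reverse-coded value = 5 − response.
  item 4: 2
  item 7: 3
  item 11: 5 − 3 = 2
  item 12: 2
Sum = 2 + 3 + 2 + 2 = 9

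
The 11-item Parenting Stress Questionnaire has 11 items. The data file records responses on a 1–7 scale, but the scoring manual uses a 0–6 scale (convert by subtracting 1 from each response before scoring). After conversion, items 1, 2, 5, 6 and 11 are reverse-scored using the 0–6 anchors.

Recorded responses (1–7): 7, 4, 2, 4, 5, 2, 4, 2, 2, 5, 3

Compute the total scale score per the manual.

Convert to 0–6: 6, 3, 1, 3, 4, 1, 3, 1, 1, 4, 2
Reverse-coded (on a 0–6 scale, reversed = 6 − raw):
  item 1: 6 − 6 = 0
  item 2: 6 − 3 = 3
  item 5: 6 − 4 = 2
  item 6: 6 − 1 = 5
  item 11: 6 − 2 = 4
Scored: 0, 3, 1, 3, 2, 5, 3, 1, 1, 4, 4
Total = 27

27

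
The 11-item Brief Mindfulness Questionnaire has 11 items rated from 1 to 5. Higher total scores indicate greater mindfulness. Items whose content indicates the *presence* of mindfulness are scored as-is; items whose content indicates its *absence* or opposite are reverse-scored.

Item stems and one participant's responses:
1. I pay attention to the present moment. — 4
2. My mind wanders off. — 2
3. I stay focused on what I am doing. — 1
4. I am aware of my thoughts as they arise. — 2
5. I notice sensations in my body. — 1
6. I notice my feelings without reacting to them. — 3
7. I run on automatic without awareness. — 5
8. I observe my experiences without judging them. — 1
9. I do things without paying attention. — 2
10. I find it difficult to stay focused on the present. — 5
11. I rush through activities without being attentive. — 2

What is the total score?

Items 2, 7, 9, 10, 11 describe the absence/opposite of mindfulness → reverse-score.
on a 1–5 scale, reversed = 6 − raw.
  item 1: 4
  item 2: 6 − 2 = 4
  item 3: 1
  item 4: 2
  item 5: 1
  item 6: 3
  item 7: 6 − 5 = 1
  item 8: 1
  item 9: 6 − 2 = 4
  item 10: 6 − 5 = 1
  item 11: 6 − 2 = 4
Total = 4 + 4 + 1 + 2 + 1 + 3 + 1 + 1 + 4 + 1 + 4 = 26

26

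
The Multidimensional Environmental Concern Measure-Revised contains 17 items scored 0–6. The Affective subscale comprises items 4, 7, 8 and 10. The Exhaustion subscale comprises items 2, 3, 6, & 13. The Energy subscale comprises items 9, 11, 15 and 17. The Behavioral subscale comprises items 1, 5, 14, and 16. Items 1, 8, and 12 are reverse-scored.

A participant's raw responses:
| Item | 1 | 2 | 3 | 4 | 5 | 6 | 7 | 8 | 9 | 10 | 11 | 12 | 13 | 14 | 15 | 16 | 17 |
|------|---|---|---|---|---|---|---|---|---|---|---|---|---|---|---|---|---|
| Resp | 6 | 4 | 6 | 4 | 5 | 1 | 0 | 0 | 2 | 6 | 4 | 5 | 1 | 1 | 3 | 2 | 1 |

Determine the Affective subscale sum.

Affective items: 4, 7, 8, 10.
Of these, item 8 is reverse-scored; on a 0–6 scale, reversed = 6 − raw.
  item 4: 4
  item 7: 0
  item 8: 6 − 0 = 6
  item 10: 6
Sum = 4 + 0 + 6 + 6 = 16

16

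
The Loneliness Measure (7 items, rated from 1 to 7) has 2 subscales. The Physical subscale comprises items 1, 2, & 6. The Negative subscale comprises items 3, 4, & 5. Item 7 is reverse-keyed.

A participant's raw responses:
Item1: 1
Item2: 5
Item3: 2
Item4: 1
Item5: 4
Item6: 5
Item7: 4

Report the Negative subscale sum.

7

Negative items: 3, 4, 5.
  item 3: 2
  item 4: 1
  item 5: 4
Sum = 2 + 1 + 4 = 7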